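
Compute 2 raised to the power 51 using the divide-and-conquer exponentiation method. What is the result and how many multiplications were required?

Computing 2^51 by squaring (build up from 2^1; each line after the first costs one multiplication):

2^1 = 2
2^2 = (2^1)^2 = 2^2 = 4
2^3 = 2 * 2^2 = 2 * 4 = 8
2^6 = (2^3)^2 = 8^2 = 64
2^12 = (2^6)^2 = 64^2 = 4096
2^24 = (2^12)^2 = 4096^2 = 16777216
2^25 = 2 * 2^24 = 2 * 16777216 = 33554432
2^50 = (2^25)^2 = 33554432^2 = 1125899906842624
2^51 = 2 * 2^50 = 2 * 1125899906842624 = 2251799813685248

Result: 2251799813685248
Multiplications needed: 8 (8 lines after 2^1)

2^51 = 2251799813685248. Using exponentiation by squaring, this requires 8 multiplications. The key idea: if the exponent is even, square the half-power; if odd, multiply by the base once.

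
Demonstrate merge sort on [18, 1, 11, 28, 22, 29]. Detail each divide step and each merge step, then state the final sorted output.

Merge sort trace:

Split: [18, 1, 11, 28, 22, 29] -> [18, 1, 11] and [28, 22, 29]
  Split: [18, 1, 11] -> [18] and [1, 11]
    Split: [1, 11] -> [1] and [11]
    Merge: [1] + [11] -> [1, 11]
  Merge: [18] + [1, 11] -> [1, 11, 18]
  Split: [28, 22, 29] -> [28] and [22, 29]
    Split: [22, 29] -> [22] and [29]
    Merge: [22] + [29] -> [22, 29]
  Merge: [28] + [22, 29] -> [22, 28, 29]
Merge: [1, 11, 18] + [22, 28, 29] -> [1, 11, 18, 22, 28, 29]

Final sorted array: [1, 11, 18, 22, 28, 29]

The merge sort proceeds by recursively splitting the array and merging sorted halves.
After all merges, the sorted array is [1, 11, 18, 22, 28, 29].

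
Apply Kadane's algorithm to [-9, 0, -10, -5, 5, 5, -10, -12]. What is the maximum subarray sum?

Using Kadane's algorithm on [-9, 0, -10, -5, 5, 5, -10, -12]:

Scanning through the array:
Position 1 (value 0): max_ending_here = 0, max_so_far = 0
Position 2 (value -10): max_ending_here = -10, max_so_far = 0
Position 3 (value -5): max_ending_here = -5, max_so_far = 0
Position 4 (value 5): max_ending_here = 5, max_so_far = 5
Position 5 (value 5): max_ending_here = 10, max_so_far = 10
Position 6 (value -10): max_ending_here = 0, max_so_far = 10
Position 7 (value -12): max_ending_here = -12, max_so_far = 10

Maximum subarray: [5, 5]
Maximum sum: 10

The maximum subarray is [5, 5] with sum 10. This subarray runs from index 4 to index 5.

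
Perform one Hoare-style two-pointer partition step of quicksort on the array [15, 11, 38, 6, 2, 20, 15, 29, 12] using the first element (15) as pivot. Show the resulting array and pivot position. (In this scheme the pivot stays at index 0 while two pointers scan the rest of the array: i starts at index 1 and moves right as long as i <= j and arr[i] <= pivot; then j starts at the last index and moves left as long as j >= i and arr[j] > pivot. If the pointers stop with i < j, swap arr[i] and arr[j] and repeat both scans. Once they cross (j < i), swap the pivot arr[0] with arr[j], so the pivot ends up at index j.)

Hoare-style two-pointer partition with pivot = 15:

Initial array: [15, 11, 38, 6, 2, 20, 15, 29, 12]

Pointers start at i = 1, j = 8.
i stops at index 2 (arr[2]=38 > 15), j stops at index 8 (arr[8]=12 <= 15): swap arr[2] and arr[8], array becomes [15, 11, 12, 6, 2, 20, 15, 29, 38]
i stops at index 5 (arr[5]=20 > 15), j stops at index 6 (arr[6]=15 <= 15): swap arr[5] and arr[6], array becomes [15, 11, 12, 6, 2, 15, 20, 29, 38]
i ends at 6, j ends at 5: the pointers have crossed (j < i), so scanning stops.

Swap pivot arr[0] with arr[5] to place pivot at position 5: [15, 11, 12, 6, 2, 15, 20, 29, 38]
Pivot position: 5

After partitioning with pivot 15, the array becomes [15, 11, 12, 6, 2, 15, 20, 29, 38]. The pivot is placed at index 5. All elements to the left of the pivot are <= 15, and all elements to the right are > 15.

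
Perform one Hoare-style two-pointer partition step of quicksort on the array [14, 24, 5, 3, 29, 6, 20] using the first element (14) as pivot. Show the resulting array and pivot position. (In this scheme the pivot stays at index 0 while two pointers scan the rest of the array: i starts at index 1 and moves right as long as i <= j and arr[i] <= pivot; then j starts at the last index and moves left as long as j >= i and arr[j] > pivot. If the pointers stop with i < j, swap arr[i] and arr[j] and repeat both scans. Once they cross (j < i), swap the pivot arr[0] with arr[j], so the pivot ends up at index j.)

Hoare-style two-pointer partition with pivot = 14:

Initial array: [14, 24, 5, 3, 29, 6, 20]

Pointers start at i = 1, j = 6.
i stops at index 1 (arr[1]=24 > 14), j stops at index 5 (arr[5]=6 <= 14): swap arr[1] and arr[5], array becomes [14, 6, 5, 3, 29, 24, 20]
i ends at 4, j ends at 3: the pointers have crossed (j < i), so scanning stops.

Swap pivot arr[0] with arr[3] to place pivot at position 3: [3, 6, 5, 14, 29, 24, 20]
Pivot position: 3

After partitioning with pivot 14, the array becomes [3, 6, 5, 14, 29, 24, 20]. The pivot is placed at index 3. All elements to the left of the pivot are <= 14, and all elements to the right are > 14.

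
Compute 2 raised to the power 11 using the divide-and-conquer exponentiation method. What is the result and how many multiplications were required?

Computing 2^11 by squaring (build up from 2^1; each line after the first costs one multiplication):

2^1 = 2
2^2 = (2^1)^2 = 2^2 = 4
2^4 = (2^2)^2 = 4^2 = 16
2^5 = 2 * 2^4 = 2 * 16 = 32
2^10 = (2^5)^2 = 32^2 = 1024
2^11 = 2 * 2^10 = 2 * 1024 = 2048

Result: 2048
Multiplications needed: 5 (5 lines after 2^1)

2^11 = 2048. Using exponentiation by squaring, this requires 5 multiplications. The key idea: if the exponent is even, square the half-power; if odd, multiply by the base once.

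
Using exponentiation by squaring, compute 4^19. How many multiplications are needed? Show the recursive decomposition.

Computing 4^19 by squaring (build up from 4^1; each line after the first costs one multiplication):

4^1 = 4
4^2 = (4^1)^2 = 4^2 = 16
4^4 = (4^2)^2 = 16^2 = 256
4^8 = (4^4)^2 = 256^2 = 65536
4^9 = 4 * 4^8 = 4 * 65536 = 262144
4^18 = (4^9)^2 = 262144^2 = 68719476736
4^19 = 4 * 4^18 = 4 * 68719476736 = 274877906944

Result: 274877906944
Multiplications needed: 6 (6 lines after 4^1)

4^19 = 274877906944. Using exponentiation by squaring, this requires 6 multiplications. The key idea: if the exponent is even, square the half-power; if odd, multiply by the base once.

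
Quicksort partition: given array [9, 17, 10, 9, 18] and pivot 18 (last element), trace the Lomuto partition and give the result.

Lomuto partition with pivot = 18:

Initial array: [9, 17, 10, 9, 18]

arr[0]=9 <= 18: swap with position 0, array becomes [9, 17, 10, 9, 18]
arr[1]=17 <= 18: swap with position 1, array becomes [9, 17, 10, 9, 18]
arr[2]=10 <= 18: swap with position 2, array becomes [9, 17, 10, 9, 18]
arr[3]=9 <= 18: swap with position 3, array becomes [9, 17, 10, 9, 18]

Place pivot at position 4: [9, 17, 10, 9, 18]
Pivot position: 4

After partitioning with pivot 18, the array becomes [9, 17, 10, 9, 18]. The pivot is placed at index 4. All elements to the left of the pivot are <= 18, and all elements to the right are > 18.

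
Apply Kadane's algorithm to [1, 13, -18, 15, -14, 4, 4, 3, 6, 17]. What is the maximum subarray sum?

Using Kadane's algorithm on [1, 13, -18, 15, -14, 4, 4, 3, 6, 17]:

Scanning through the array:
Position 1 (value 13): max_ending_here = 14, max_so_far = 14
Position 2 (value -18): max_ending_here = -4, max_so_far = 14
Position 3 (value 15): max_ending_here = 15, max_so_far = 15
Position 4 (value -14): max_ending_here = 1, max_so_far = 15
Position 5 (value 4): max_ending_here = 5, max_so_far = 15
Position 6 (value 4): max_ending_here = 9, max_so_far = 15
Position 7 (value 3): max_ending_here = 12, max_so_far = 15
Position 8 (value 6): max_ending_here = 18, max_so_far = 18
Position 9 (value 17): max_ending_here = 35, max_so_far = 35

Maximum subarray: [15, -14, 4, 4, 3, 6, 17]
Maximum sum: 35

The maximum subarray is [15, -14, 4, 4, 3, 6, 17] with sum 35. This subarray runs from index 3 to index 9.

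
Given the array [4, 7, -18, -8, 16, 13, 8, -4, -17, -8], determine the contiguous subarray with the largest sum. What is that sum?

Using Kadane's algorithm on [4, 7, -18, -8, 16, 13, 8, -4, -17, -8]:

Scanning through the array:
Position 1 (value 7): max_ending_here = 11, max_so_far = 11
Position 2 (value -18): max_ending_here = -7, max_so_far = 11
Position 3 (value -8): max_ending_here = -8, max_so_far = 11
Position 4 (value 16): max_ending_here = 16, max_so_far = 16
Position 5 (value 13): max_ending_here = 29, max_so_far = 29
Position 6 (value 8): max_ending_here = 37, max_so_far = 37
Position 7 (value -4): max_ending_here = 33, max_so_far = 37
Position 8 (value -17): max_ending_here = 16, max_so_far = 37
Position 9 (value -8): max_ending_here = 8, max_so_far = 37

Maximum subarray: [16, 13, 8]
Maximum sum: 37

The maximum subarray is [16, 13, 8] with sum 37. This subarray runs from index 4 to index 6.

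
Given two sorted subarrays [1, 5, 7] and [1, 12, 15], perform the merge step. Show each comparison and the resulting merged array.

Merging process:

Compare 1 vs 1: take 1 from left. Merged: [1]
Compare 5 vs 1: take 1 from right. Merged: [1, 1]
Compare 5 vs 12: take 5 from left. Merged: [1, 1, 5]
Compare 7 vs 12: take 7 from left. Merged: [1, 1, 5, 7]
Append remaining from right: [12, 15]. Merged: [1, 1, 5, 7, 12, 15]

Final merged array: [1, 1, 5, 7, 12, 15]
Total comparisons: 4

The merged array is [1, 1, 5, 7, 12, 15], requiring 4 comparisons. The merge step runs in O(n) time where n is the total number of elements.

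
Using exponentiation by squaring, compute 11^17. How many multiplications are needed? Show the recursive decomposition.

Computing 11^17 by squaring (build up from 11^1; each line after the first costs one multiplication):

11^1 = 11
11^2 = (11^1)^2 = 11^2 = 121
11^4 = (11^2)^2 = 121^2 = 14641
11^8 = (11^4)^2 = 14641^2 = 214358881
11^16 = (11^8)^2 = 214358881^2 = 45949729863572161
11^17 = 11 * 11^16 = 11 * 45949729863572161 = 505447028499293771

Result: 505447028499293771
Multiplications needed: 5 (5 lines after 11^1)

11^17 = 505447028499293771. Using exponentiation by squaring, this requires 5 multiplications. The key idea: if the exponent is even, square the half-power; if odd, multiply by the base once.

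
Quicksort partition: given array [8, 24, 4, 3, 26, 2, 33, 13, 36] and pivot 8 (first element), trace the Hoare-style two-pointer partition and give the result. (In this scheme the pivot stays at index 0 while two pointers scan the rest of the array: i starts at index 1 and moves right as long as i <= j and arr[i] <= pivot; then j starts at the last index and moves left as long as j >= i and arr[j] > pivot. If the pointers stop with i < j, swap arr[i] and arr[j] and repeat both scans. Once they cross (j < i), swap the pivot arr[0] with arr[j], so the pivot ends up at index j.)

Hoare-style two-pointer partition with pivot = 8:

Initial array: [8, 24, 4, 3, 26, 2, 33, 13, 36]

Pointers start at i = 1, j = 8.
i stops at index 1 (arr[1]=24 > 8), j stops at index 5 (arr[5]=2 <= 8): swap arr[1] and arr[5], array becomes [8, 2, 4, 3, 26, 24, 33, 13, 36]
i ends at 4, j ends at 3: the pointers have crossed (j < i), so scanning stops.

Swap pivot arr[0] with arr[3] to place pivot at position 3: [3, 2, 4, 8, 26, 24, 33, 13, 36]
Pivot position: 3

After partitioning with pivot 8, the array becomes [3, 2, 4, 8, 26, 24, 33, 13, 36]. The pivot is placed at index 3. All elements to the left of the pivot are <= 8, and all elements to the right are > 8.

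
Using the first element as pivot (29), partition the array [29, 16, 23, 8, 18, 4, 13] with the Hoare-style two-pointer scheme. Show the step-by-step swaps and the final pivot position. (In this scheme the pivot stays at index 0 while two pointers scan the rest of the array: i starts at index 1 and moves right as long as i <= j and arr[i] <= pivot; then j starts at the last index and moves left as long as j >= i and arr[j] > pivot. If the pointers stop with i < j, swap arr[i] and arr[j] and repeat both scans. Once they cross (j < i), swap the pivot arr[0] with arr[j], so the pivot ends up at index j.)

Hoare-style two-pointer partition with pivot = 29:

Initial array: [29, 16, 23, 8, 18, 4, 13]

Pointers start at i = 1, j = 6.
i ends at 7, j ends at 6: the pointers have crossed (j < i), so scanning stops.

Swap pivot arr[0] with arr[6] to place pivot at position 6: [13, 16, 23, 8, 18, 4, 29]
Pivot position: 6

After partitioning with pivot 29, the array becomes [13, 16, 23, 8, 18, 4, 29]. The pivot is placed at index 6. All elements to the left of the pivot are <= 29, and all elements to the right are > 29.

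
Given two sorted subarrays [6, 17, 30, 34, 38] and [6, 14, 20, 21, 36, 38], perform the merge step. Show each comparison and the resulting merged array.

Merging process:

Compare 6 vs 6: take 6 from left. Merged: [6]
Compare 17 vs 6: take 6 from right. Merged: [6, 6]
Compare 17 vs 14: take 14 from right. Merged: [6, 6, 14]
Compare 17 vs 20: take 17 from left. Merged: [6, 6, 14, 17]
Compare 30 vs 20: take 20 from right. Merged: [6, 6, 14, 17, 20]
Compare 30 vs 21: take 21 from right. Merged: [6, 6, 14, 17, 20, 21]
Compare 30 vs 36: take 30 from left. Merged: [6, 6, 14, 17, 20, 21, 30]
Compare 34 vs 36: take 34 from left. Merged: [6, 6, 14, 17, 20, 21, 30, 34]
Compare 38 vs 36: take 36 from right. Merged: [6, 6, 14, 17, 20, 21, 30, 34, 36]
Compare 38 vs 38: take 38 from left. Merged: [6, 6, 14, 17, 20, 21, 30, 34, 36, 38]
Append remaining from right: [38]. Merged: [6, 6, 14, 17, 20, 21, 30, 34, 36, 38, 38]

Final merged array: [6, 6, 14, 17, 20, 21, 30, 34, 36, 38, 38]
Total comparisons: 10

The merged array is [6, 6, 14, 17, 20, 21, 30, 34, 36, 38, 38], requiring 10 comparisons. The merge step runs in O(n) time where n is the total number of elements.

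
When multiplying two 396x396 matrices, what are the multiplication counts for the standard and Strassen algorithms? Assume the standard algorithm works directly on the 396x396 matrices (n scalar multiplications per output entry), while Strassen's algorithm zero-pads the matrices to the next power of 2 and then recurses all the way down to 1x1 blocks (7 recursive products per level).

Matrix multiplication for 396x396 matrices:

Strassen's algorithm requires power-of-2 dimensions. Pad 396x396 to 512x512 (next power of 2).

Standard algorithm: 396^3 = 62099136 multiplications
Strassen's algorithm: 7^(log2(512)) = 7^9 = 40353607 multiplications
Savings: 62099136 - 40353607 = 21745529 multiplications

Standard: 62099136 multiplications (396^3). Strassen: 40353607 multiplications (7^9, after padding to 512x512). Strassen reduces 8 recursive multiplications to 7 at each level.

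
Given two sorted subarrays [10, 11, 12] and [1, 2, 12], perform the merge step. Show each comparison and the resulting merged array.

Merging process:

Compare 10 vs 1: take 1 from right. Merged: [1]
Compare 10 vs 2: take 2 from right. Merged: [1, 2]
Compare 10 vs 12: take 10 from left. Merged: [1, 2, 10]
Compare 11 vs 12: take 11 from left. Merged: [1, 2, 10, 11]
Compare 12 vs 12: take 12 from left. Merged: [1, 2, 10, 11, 12]
Append remaining from right: [12]. Merged: [1, 2, 10, 11, 12, 12]

Final merged array: [1, 2, 10, 11, 12, 12]
Total comparisons: 5

The merged array is [1, 2, 10, 11, 12, 12], requiring 5 comparisons. The merge step runs in O(n) time where n is the total number of elements.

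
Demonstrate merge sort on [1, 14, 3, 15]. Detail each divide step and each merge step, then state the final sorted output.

Merge sort trace:

Split: [1, 14, 3, 15] -> [1, 14] and [3, 15]
  Split: [1, 14] -> [1] and [14]
  Merge: [1] + [14] -> [1, 14]
  Split: [3, 15] -> [3] and [15]
  Merge: [3] + [15] -> [3, 15]
Merge: [1, 14] + [3, 15] -> [1, 3, 14, 15]

Final sorted array: [1, 3, 14, 15]

The merge sort proceeds by recursively splitting the array and merging sorted halves.
After all merges, the sorted array is [1, 3, 14, 15].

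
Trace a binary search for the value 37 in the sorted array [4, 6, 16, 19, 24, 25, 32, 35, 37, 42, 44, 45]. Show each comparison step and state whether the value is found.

Binary search for 37 in [4, 6, 16, 19, 24, 25, 32, 35, 37, 42, 44, 45]:

lo=0, hi=11, mid=5, arr[mid]=25 -> 25 < 37, search right half
lo=6, hi=11, mid=8, arr[mid]=37 -> Found target at index 8!

Binary search finds 37 at index 8 after 2 comparisons. The search repeatedly halves the search space by comparing with the middle element.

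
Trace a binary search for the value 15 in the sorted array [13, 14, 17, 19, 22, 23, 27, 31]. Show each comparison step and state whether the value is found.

Binary search for 15 in [13, 14, 17, 19, 22, 23, 27, 31]:

lo=0, hi=7, mid=3, arr[mid]=19 -> 19 > 15, search left half
lo=0, hi=2, mid=1, arr[mid]=14 -> 14 < 15, search right half
lo=2, hi=2, mid=2, arr[mid]=17 -> 17 > 15, search left half
lo=2 > hi=1, target 15 not found

Binary search determines that 15 is not in the array after 3 comparisons. The search space was exhausted without finding the target.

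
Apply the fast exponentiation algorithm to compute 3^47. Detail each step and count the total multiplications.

Computing 3^47 by squaring (build up from 3^1; each line after the first costs one multiplication):

3^1 = 3
3^2 = (3^1)^2 = 3^2 = 9
3^4 = (3^2)^2 = 9^2 = 81
3^5 = 3 * 3^4 = 3 * 81 = 243
3^10 = (3^5)^2 = 243^2 = 59049
3^11 = 3 * 3^10 = 3 * 59049 = 177147
3^22 = (3^11)^2 = 177147^2 = 31381059609
3^23 = 3 * 3^22 = 3 * 31381059609 = 94143178827
3^46 = (3^23)^2 = 94143178827^2 = 8862938119652501095929
3^47 = 3 * 3^46 = 3 * 8862938119652501095929 = 26588814358957503287787

Result: 26588814358957503287787
Multiplications needed: 9 (9 lines after 3^1)

3^47 = 26588814358957503287787. Using exponentiation by squaring, this requires 9 multiplications. The key idea: if the exponent is even, square the half-power; if odd, multiply by the base once.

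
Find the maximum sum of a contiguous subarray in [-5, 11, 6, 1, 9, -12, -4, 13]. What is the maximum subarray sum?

Using Kadane's algorithm on [-5, 11, 6, 1, 9, -12, -4, 13]:

Scanning through the array:
Position 1 (value 11): max_ending_here = 11, max_so_far = 11
Position 2 (value 6): max_ending_here = 17, max_so_far = 17
Position 3 (value 1): max_ending_here = 18, max_so_far = 18
Position 4 (value 9): max_ending_here = 27, max_so_far = 27
Position 5 (value -12): max_ending_here = 15, max_so_far = 27
Position 6 (value -4): max_ending_here = 11, max_so_far = 27
Position 7 (value 13): max_ending_here = 24, max_so_far = 27

Maximum subarray: [11, 6, 1, 9]
Maximum sum: 27

The maximum subarray is [11, 6, 1, 9] with sum 27. This subarray runs from index 1 to index 4.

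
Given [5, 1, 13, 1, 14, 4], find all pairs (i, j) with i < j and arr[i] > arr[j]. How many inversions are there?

Finding inversions in [5, 1, 13, 1, 14, 4]:

(0, 1): arr[0]=5 > arr[1]=1
(0, 3): arr[0]=5 > arr[3]=1
(0, 5): arr[0]=5 > arr[5]=4
(2, 3): arr[2]=13 > arr[3]=1
(2, 5): arr[2]=13 > arr[5]=4
(4, 5): arr[4]=14 > arr[5]=4

Total inversions: 6

The array has 6 inversion(s): (0,1), (0,3), (0,5), (2,3), (2,5), (4,5). Each pair (i,j) satisfies i < j and arr[i] > arr[j].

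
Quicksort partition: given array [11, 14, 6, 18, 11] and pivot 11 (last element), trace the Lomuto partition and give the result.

Lomuto partition with pivot = 11:

Initial array: [11, 14, 6, 18, 11]

arr[0]=11 <= 11: swap with position 0, array becomes [11, 14, 6, 18, 11]
arr[1]=14 > 11: no swap
arr[2]=6 <= 11: swap with position 1, array becomes [11, 6, 14, 18, 11]
arr[3]=18 > 11: no swap

Place pivot at position 2: [11, 6, 11, 18, 14]
Pivot position: 2

After partitioning with pivot 11, the array becomes [11, 6, 11, 18, 14]. The pivot is placed at index 2. All elements to the left of the pivot are <= 11, and all elements to the right are > 11.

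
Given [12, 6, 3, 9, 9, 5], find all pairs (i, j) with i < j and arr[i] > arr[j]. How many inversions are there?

Finding inversions in [12, 6, 3, 9, 9, 5]:

(0, 1): arr[0]=12 > arr[1]=6
(0, 2): arr[0]=12 > arr[2]=3
(0, 3): arr[0]=12 > arr[3]=9
(0, 4): arr[0]=12 > arr[4]=9
(0, 5): arr[0]=12 > arr[5]=5
(1, 2): arr[1]=6 > arr[2]=3
(1, 5): arr[1]=6 > arr[5]=5
(3, 5): arr[3]=9 > arr[5]=5
(4, 5): arr[4]=9 > arr[5]=5

Total inversions: 9

The array has 9 inversion(s): (0,1), (0,2), (0,3), (0,4), (0,5), (1,2), (1,5), (3,5), (4,5). Each pair (i,j) satisfies i < j and arr[i] > arr[j].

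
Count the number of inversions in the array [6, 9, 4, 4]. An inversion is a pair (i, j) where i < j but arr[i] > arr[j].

Finding inversions in [6, 9, 4, 4]:

(0, 2): arr[0]=6 > arr[2]=4
(0, 3): arr[0]=6 > arr[3]=4
(1, 2): arr[1]=9 > arr[2]=4
(1, 3): arr[1]=9 > arr[3]=4

Total inversions: 4

The array has 4 inversion(s): (0,2), (0,3), (1,2), (1,3). Each pair (i,j) satisfies i < j and arr[i] > arr[j].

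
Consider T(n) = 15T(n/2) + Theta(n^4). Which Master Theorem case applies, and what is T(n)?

Master Theorem for T(n) = 15T(n/2) + O(n^4):

a = 15, b = 2, c = 4
log_b(a) = log_2(15) = 3.9069

Case 3: c = 4 > log_2(15) = 3.9069
T(n) = O(n^4) = O(n^4)

For T(n) = 15T(n/2) + O(n^4): log_2(15) = 3.9069. This is Case 3 of the Master Theorem (c > log_b(a), work dominated by root), giving O(n^4).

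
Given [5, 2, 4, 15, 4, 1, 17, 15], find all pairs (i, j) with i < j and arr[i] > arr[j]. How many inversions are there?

Finding inversions in [5, 2, 4, 15, 4, 1, 17, 15]:

(0, 1): arr[0]=5 > arr[1]=2
(0, 2): arr[0]=5 > arr[2]=4
(0, 4): arr[0]=5 > arr[4]=4
(0, 5): arr[0]=5 > arr[5]=1
(1, 5): arr[1]=2 > arr[5]=1
(2, 5): arr[2]=4 > arr[5]=1
(3, 4): arr[3]=15 > arr[4]=4
(3, 5): arr[3]=15 > arr[5]=1
(4, 5): arr[4]=4 > arr[5]=1
(6, 7): arr[6]=17 > arr[7]=15

Total inversions: 10

The array has 10 inversion(s): (0,1), (0,2), (0,4), (0,5), (1,5), (2,5), (3,4), (3,5), (4,5), (6,7). Each pair (i,j) satisfies i < j and arr[i] > arr[j].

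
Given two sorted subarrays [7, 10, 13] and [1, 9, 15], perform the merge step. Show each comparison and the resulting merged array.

Merging process:

Compare 7 vs 1: take 1 from right. Merged: [1]
Compare 7 vs 9: take 7 from left. Merged: [1, 7]
Compare 10 vs 9: take 9 from right. Merged: [1, 7, 9]
Compare 10 vs 15: take 10 from left. Merged: [1, 7, 9, 10]
Compare 13 vs 15: take 13 from left. Merged: [1, 7, 9, 10, 13]
Append remaining from right: [15]. Merged: [1, 7, 9, 10, 13, 15]

Final merged array: [1, 7, 9, 10, 13, 15]
Total comparisons: 5

The merged array is [1, 7, 9, 10, 13, 15], requiring 5 comparisons. The merge step runs in O(n) time where n is the total number of elements.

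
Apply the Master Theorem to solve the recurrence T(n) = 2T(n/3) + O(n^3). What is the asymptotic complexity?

Master Theorem for T(n) = 2T(n/3) + O(n^3):

a = 2, b = 3, c = 3
log_b(a) = log_3(2) = 0.6309

Case 3: c = 3 > log_3(2) = 0.6309
T(n) = O(n^3) = O(n^3)

For T(n) = 2T(n/3) + O(n^3): log_3(2) = 0.6309. This is Case 3 of the Master Theorem (c > log_b(a), work dominated by root), giving O(n^3).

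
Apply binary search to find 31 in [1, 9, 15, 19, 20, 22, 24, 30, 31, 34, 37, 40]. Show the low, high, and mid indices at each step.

Binary search for 31 in [1, 9, 15, 19, 20, 22, 24, 30, 31, 34, 37, 40]:

lo=0, hi=11, mid=5, arr[mid]=22 -> 22 < 31, search right half
lo=6, hi=11, mid=8, arr[mid]=31 -> Found target at index 8!

Binary search finds 31 at index 8 after 2 comparisons. The search repeatedly halves the search space by comparing with the middle element.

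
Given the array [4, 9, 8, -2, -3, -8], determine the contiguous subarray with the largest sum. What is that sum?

Using Kadane's algorithm on [4, 9, 8, -2, -3, -8]:

Scanning through the array:
Position 1 (value 9): max_ending_here = 13, max_so_far = 13
Position 2 (value 8): max_ending_here = 21, max_so_far = 21
Position 3 (value -2): max_ending_here = 19, max_so_far = 21
Position 4 (value -3): max_ending_here = 16, max_so_far = 21
Position 5 (value -8): max_ending_here = 8, max_so_far = 21

Maximum subarray: [4, 9, 8]
Maximum sum: 21

The maximum subarray is [4, 9, 8] with sum 21. This subarray runs from index 0 to index 2.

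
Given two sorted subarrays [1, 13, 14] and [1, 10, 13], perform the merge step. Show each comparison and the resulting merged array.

Merging process:

Compare 1 vs 1: take 1 from left. Merged: [1]
Compare 13 vs 1: take 1 from right. Merged: [1, 1]
Compare 13 vs 10: take 10 from right. Merged: [1, 1, 10]
Compare 13 vs 13: take 13 from left. Merged: [1, 1, 10, 13]
Compare 14 vs 13: take 13 from right. Merged: [1, 1, 10, 13, 13]
Append remaining from left: [14]. Merged: [1, 1, 10, 13, 13, 14]

Final merged array: [1, 1, 10, 13, 13, 14]
Total comparisons: 5

The merged array is [1, 1, 10, 13, 13, 14], requiring 5 comparisons. The merge step runs in O(n) time where n is the total number of elements.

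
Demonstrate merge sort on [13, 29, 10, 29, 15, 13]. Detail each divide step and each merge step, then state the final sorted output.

Merge sort trace:

Split: [13, 29, 10, 29, 15, 13] -> [13, 29, 10] and [29, 15, 13]
  Split: [13, 29, 10] -> [13] and [29, 10]
    Split: [29, 10] -> [29] and [10]
    Merge: [29] + [10] -> [10, 29]
  Merge: [13] + [10, 29] -> [10, 13, 29]
  Split: [29, 15, 13] -> [29] and [15, 13]
    Split: [15, 13] -> [15] and [13]
    Merge: [15] + [13] -> [13, 15]
  Merge: [29] + [13, 15] -> [13, 15, 29]
Merge: [10, 13, 29] + [13, 15, 29] -> [10, 13, 13, 15, 29, 29]

Final sorted array: [10, 13, 13, 15, 29, 29]

The merge sort proceeds by recursively splitting the array and merging sorted halves.
After all merges, the sorted array is [10, 13, 13, 15, 29, 29].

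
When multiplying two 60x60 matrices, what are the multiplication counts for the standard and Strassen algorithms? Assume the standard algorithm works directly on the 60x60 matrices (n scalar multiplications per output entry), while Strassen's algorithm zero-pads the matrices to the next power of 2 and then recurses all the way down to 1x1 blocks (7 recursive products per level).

Matrix multiplication for 60x60 matrices:

Strassen's algorithm requires power-of-2 dimensions. Pad 60x60 to 64x64 (next power of 2).

Standard algorithm: 60^3 = 216000 multiplications
Strassen's algorithm: 7^(log2(64)) = 7^6 = 117649 multiplications
Savings: 216000 - 117649 = 98351 multiplications

Standard: 216000 multiplications (60^3). Strassen: 117649 multiplications (7^6, after padding to 64x64). Strassen reduces 8 recursive multiplications to 7 at each level.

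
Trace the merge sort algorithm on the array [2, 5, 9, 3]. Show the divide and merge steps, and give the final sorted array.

Merge sort trace:

Split: [2, 5, 9, 3] -> [2, 5] and [9, 3]
  Split: [2, 5] -> [2] and [5]
  Merge: [2] + [5] -> [2, 5]
  Split: [9, 3] -> [9] and [3]
  Merge: [9] + [3] -> [3, 9]
Merge: [2, 5] + [3, 9] -> [2, 3, 5, 9]

Final sorted array: [2, 3, 5, 9]

The merge sort proceeds by recursively splitting the array and merging sorted halves.
After all merges, the sorted array is [2, 3, 5, 9].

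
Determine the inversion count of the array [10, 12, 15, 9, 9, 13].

Finding inversions in [10, 12, 15, 9, 9, 13]:

(0, 3): arr[0]=10 > arr[3]=9
(0, 4): arr[0]=10 > arr[4]=9
(1, 3): arr[1]=12 > arr[3]=9
(1, 4): arr[1]=12 > arr[4]=9
(2, 3): arr[2]=15 > arr[3]=9
(2, 4): arr[2]=15 > arr[4]=9
(2, 5): arr[2]=15 > arr[5]=13

Total inversions: 7

The array has 7 inversion(s): (0,3), (0,4), (1,3), (1,4), (2,3), (2,4), (2,5). Each pair (i,j) satisfies i < j and arr[i] > arr[j].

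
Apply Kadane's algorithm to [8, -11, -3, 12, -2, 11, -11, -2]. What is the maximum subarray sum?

Using Kadane's algorithm on [8, -11, -3, 12, -2, 11, -11, -2]:

Scanning through the array:
Position 1 (value -11): max_ending_here = -3, max_so_far = 8
Position 2 (value -3): max_ending_here = -3, max_so_far = 8
Position 3 (value 12): max_ending_here = 12, max_so_far = 12
Position 4 (value -2): max_ending_here = 10, max_so_far = 12
Position 5 (value 11): max_ending_here = 21, max_so_far = 21
Position 6 (value -11): max_ending_here = 10, max_so_far = 21
Position 7 (value -2): max_ending_here = 8, max_so_far = 21

Maximum subarray: [12, -2, 11]
Maximum sum: 21

The maximum subarray is [12, -2, 11] with sum 21. This subarray runs from index 3 to index 5.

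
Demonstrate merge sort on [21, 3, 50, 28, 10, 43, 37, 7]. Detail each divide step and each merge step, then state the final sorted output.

Merge sort trace:

Split: [21, 3, 50, 28, 10, 43, 37, 7] -> [21, 3, 50, 28] and [10, 43, 37, 7]
  Split: [21, 3, 50, 28] -> [21, 3] and [50, 28]
    Split: [21, 3] -> [21] and [3]
    Merge: [21] + [3] -> [3, 21]
    Split: [50, 28] -> [50] and [28]
    Merge: [50] + [28] -> [28, 50]
  Merge: [3, 21] + [28, 50] -> [3, 21, 28, 50]
  Split: [10, 43, 37, 7] -> [10, 43] and [37, 7]
    Split: [10, 43] -> [10] and [43]
    Merge: [10] + [43] -> [10, 43]
    Split: [37, 7] -> [37] and [7]
    Merge: [37] + [7] -> [7, 37]
  Merge: [10, 43] + [7, 37] -> [7, 10, 37, 43]
Merge: [3, 21, 28, 50] + [7, 10, 37, 43] -> [3, 7, 10, 21, 28, 37, 43, 50]

Final sorted array: [3, 7, 10, 21, 28, 37, 43, 50]

The merge sort proceeds by recursively splitting the array and merging sorted halves.
After all merges, the sorted array is [3, 7, 10, 21, 28, 37, 43, 50].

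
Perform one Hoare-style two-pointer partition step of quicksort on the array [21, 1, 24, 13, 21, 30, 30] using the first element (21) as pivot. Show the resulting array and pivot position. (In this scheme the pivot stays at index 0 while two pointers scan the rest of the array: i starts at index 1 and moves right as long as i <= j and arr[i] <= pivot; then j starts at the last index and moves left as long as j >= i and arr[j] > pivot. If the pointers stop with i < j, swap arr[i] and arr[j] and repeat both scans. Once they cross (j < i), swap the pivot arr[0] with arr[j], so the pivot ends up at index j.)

Hoare-style two-pointer partition with pivot = 21:

Initial array: [21, 1, 24, 13, 21, 30, 30]

Pointers start at i = 1, j = 6.
i stops at index 2 (arr[2]=24 > 21), j stops at index 4 (arr[4]=21 <= 21): swap arr[2] and arr[4], array becomes [21, 1, 21, 13, 24, 30, 30]
i ends at 4, j ends at 3: the pointers have crossed (j < i), so scanning stops.

Swap pivot arr[0] with arr[3] to place pivot at position 3: [13, 1, 21, 21, 24, 30, 30]
Pivot position: 3

After partitioning with pivot 21, the array becomes [13, 1, 21, 21, 24, 30, 30]. The pivot is placed at index 3. All elements to the left of the pivot are <= 21, and all elements to the right are > 21.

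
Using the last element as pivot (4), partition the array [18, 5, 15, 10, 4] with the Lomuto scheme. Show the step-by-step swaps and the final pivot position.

Lomuto partition with pivot = 4:

Initial array: [18, 5, 15, 10, 4]

arr[0]=18 > 4: no swap
arr[1]=5 > 4: no swap
arr[2]=15 > 4: no swap
arr[3]=10 > 4: no swap

Place pivot at position 0: [4, 5, 15, 10, 18]
Pivot position: 0

After partitioning with pivot 4, the array becomes [4, 5, 15, 10, 18]. The pivot is placed at index 0. All elements to the left of the pivot are <= 4, and all elements to the right are > 4.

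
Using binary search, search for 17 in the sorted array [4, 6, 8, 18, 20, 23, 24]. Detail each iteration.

Binary search for 17 in [4, 6, 8, 18, 20, 23, 24]:

lo=0, hi=6, mid=3, arr[mid]=18 -> 18 > 17, search left half
lo=0, hi=2, mid=1, arr[mid]=6 -> 6 < 17, search right half
lo=2, hi=2, mid=2, arr[mid]=8 -> 8 < 17, search right half
lo=3 > hi=2, target 17 not found

Binary search determines that 17 is not in the array after 3 comparisons. The search space was exhausted without finding the target.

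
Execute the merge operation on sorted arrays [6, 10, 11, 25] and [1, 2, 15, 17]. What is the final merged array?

Merging process:

Compare 6 vs 1: take 1 from right. Merged: [1]
Compare 6 vs 2: take 2 from right. Merged: [1, 2]
Compare 6 vs 15: take 6 from left. Merged: [1, 2, 6]
Compare 10 vs 15: take 10 from left. Merged: [1, 2, 6, 10]
Compare 11 vs 15: take 11 from left. Merged: [1, 2, 6, 10, 11]
Compare 25 vs 15: take 15 from right. Merged: [1, 2, 6, 10, 11, 15]
Compare 25 vs 17: take 17 from right. Merged: [1, 2, 6, 10, 11, 15, 17]
Append remaining from left: [25]. Merged: [1, 2, 6, 10, 11, 15, 17, 25]

Final merged array: [1, 2, 6, 10, 11, 15, 17, 25]
Total comparisons: 7

The merged array is [1, 2, 6, 10, 11, 15, 17, 25], requiring 7 comparisons. The merge step runs in O(n) time where n is the total number of elements.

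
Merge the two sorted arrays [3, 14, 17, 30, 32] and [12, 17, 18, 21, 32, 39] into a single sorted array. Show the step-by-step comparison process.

Merging process:

Compare 3 vs 12: take 3 from left. Merged: [3]
Compare 14 vs 12: take 12 from right. Merged: [3, 12]
Compare 14 vs 17: take 14 from left. Merged: [3, 12, 14]
Compare 17 vs 17: take 17 from left. Merged: [3, 12, 14, 17]
Compare 30 vs 17: take 17 from right. Merged: [3, 12, 14, 17, 17]
Compare 30 vs 18: take 18 from right. Merged: [3, 12, 14, 17, 17, 18]
Compare 30 vs 21: take 21 from right. Merged: [3, 12, 14, 17, 17, 18, 21]
Compare 30 vs 32: take 30 from left. Merged: [3, 12, 14, 17, 17, 18, 21, 30]
Compare 32 vs 32: take 32 from left. Merged: [3, 12, 14, 17, 17, 18, 21, 30, 32]
Append remaining from right: [32, 39]. Merged: [3, 12, 14, 17, 17, 18, 21, 30, 32, 32, 39]

Final merged array: [3, 12, 14, 17, 17, 18, 21, 30, 32, 32, 39]
Total comparisons: 9

The merged array is [3, 12, 14, 17, 17, 18, 21, 30, 32, 32, 39], requiring 9 comparisons. The merge step runs in O(n) time where n is the total number of elements.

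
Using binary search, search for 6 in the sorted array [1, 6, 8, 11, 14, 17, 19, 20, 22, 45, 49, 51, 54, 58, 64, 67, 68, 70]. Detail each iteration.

Binary search for 6 in [1, 6, 8, 11, 14, 17, 19, 20, 22, 45, 49, 51, 54, 58, 64, 67, 68, 70]:

lo=0, hi=17, mid=8, arr[mid]=22 -> 22 > 6, search left half
lo=0, hi=7, mid=3, arr[mid]=11 -> 11 > 6, search left half
lo=0, hi=2, mid=1, arr[mid]=6 -> Found target at index 1!

Binary search finds 6 at index 1 after 3 comparisons. The search repeatedly halves the search space by comparing with the middle element.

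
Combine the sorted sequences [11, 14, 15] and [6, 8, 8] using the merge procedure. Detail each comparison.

Merging process:

Compare 11 vs 6: take 6 from right. Merged: [6]
Compare 11 vs 8: take 8 from right. Merged: [6, 8]
Compare 11 vs 8: take 8 from right. Merged: [6, 8, 8]
Append remaining from left: [11, 14, 15]. Merged: [6, 8, 8, 11, 14, 15]

Final merged array: [6, 8, 8, 11, 14, 15]
Total comparisons: 3

The merged array is [6, 8, 8, 11, 14, 15], requiring 3 comparisons. The merge step runs in O(n) time where n is the total number of elements.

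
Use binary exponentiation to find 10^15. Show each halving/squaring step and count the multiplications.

Computing 10^15 by squaring (build up from 10^1; each line after the first costs one multiplication):

10^1 = 10
10^2 = (10^1)^2 = 10^2 = 100
10^3 = 10 * 10^2 = 10 * 100 = 1000
10^6 = (10^3)^2 = 1000^2 = 1000000
10^7 = 10 * 10^6 = 10 * 1000000 = 10000000
10^14 = (10^7)^2 = 10000000^2 = 100000000000000
10^15 = 10 * 10^14 = 10 * 100000000000000 = 1000000000000000

Result: 1000000000000000
Multiplications needed: 6 (6 lines after 10^1)

10^15 = 1000000000000000. Using exponentiation by squaring, this requires 6 multiplications. The key idea: if the exponent is even, square the half-power; if odd, multiply by the base once.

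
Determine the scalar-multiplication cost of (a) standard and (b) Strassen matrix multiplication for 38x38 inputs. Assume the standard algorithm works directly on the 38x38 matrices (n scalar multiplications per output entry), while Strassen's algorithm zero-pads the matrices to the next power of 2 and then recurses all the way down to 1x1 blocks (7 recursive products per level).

Matrix multiplication for 38x38 matrices:

Strassen's algorithm requires power-of-2 dimensions. Pad 38x38 to 64x64 (next power of 2).

Standard algorithm: 38^3 = 54872 multiplications
Strassen's algorithm: 7^(log2(64)) = 7^6 = 117649 multiplications
Difference: 54872 - 117649 = -62777 (Strassen uses MORE here due to padding overhead — for small or just-over-power-of-2 n, padding can outweigh the per-level savings)

Standard: 54872 multiplications (38^3). Strassen: 117649 multiplications (7^6, after padding to 64x64). Strassen reduces 8 recursive multiplications to 7 at each level.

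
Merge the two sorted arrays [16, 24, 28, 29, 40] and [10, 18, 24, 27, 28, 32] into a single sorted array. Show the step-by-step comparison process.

Merging process:

Compare 16 vs 10: take 10 from right. Merged: [10]
Compare 16 vs 18: take 16 from left. Merged: [10, 16]
Compare 24 vs 18: take 18 from right. Merged: [10, 16, 18]
Compare 24 vs 24: take 24 from left. Merged: [10, 16, 18, 24]
Compare 28 vs 24: take 24 from right. Merged: [10, 16, 18, 24, 24]
Compare 28 vs 27: take 27 from right. Merged: [10, 16, 18, 24, 24, 27]
Compare 28 vs 28: take 28 from left. Merged: [10, 16, 18, 24, 24, 27, 28]
Compare 29 vs 28: take 28 from right. Merged: [10, 16, 18, 24, 24, 27, 28, 28]
Compare 29 vs 32: take 29 from left. Merged: [10, 16, 18, 24, 24, 27, 28, 28, 29]
Compare 40 vs 32: take 32 from right. Merged: [10, 16, 18, 24, 24, 27, 28, 28, 29, 32]
Append remaining from left: [40]. Merged: [10, 16, 18, 24, 24, 27, 28, 28, 29, 32, 40]

Final merged array: [10, 16, 18, 24, 24, 27, 28, 28, 29, 32, 40]
Total comparisons: 10

The merged array is [10, 16, 18, 24, 24, 27, 28, 28, 29, 32, 40], requiring 10 comparisons. The merge step runs in O(n) time where n is the total number of elements.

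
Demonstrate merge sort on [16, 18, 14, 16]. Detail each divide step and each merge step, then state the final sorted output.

Merge sort trace:

Split: [16, 18, 14, 16] -> [16, 18] and [14, 16]
  Split: [16, 18] -> [16] and [18]
  Merge: [16] + [18] -> [16, 18]
  Split: [14, 16] -> [14] and [16]
  Merge: [14] + [16] -> [14, 16]
Merge: [16, 18] + [14, 16] -> [14, 16, 16, 18]

Final sorted array: [14, 16, 16, 18]

The merge sort proceeds by recursively splitting the array and merging sorted halves.
After all merges, the sorted array is [14, 16, 16, 18].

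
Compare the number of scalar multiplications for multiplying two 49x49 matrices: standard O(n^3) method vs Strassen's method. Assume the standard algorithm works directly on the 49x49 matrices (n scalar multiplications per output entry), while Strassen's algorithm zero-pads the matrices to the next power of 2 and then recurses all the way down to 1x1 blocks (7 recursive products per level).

Matrix multiplication for 49x49 matrices:

Strassen's algorithm requires power-of-2 dimensions. Pad 49x49 to 64x64 (next power of 2).

Standard algorithm: 49^3 = 117649 multiplications
Strassen's algorithm: 7^(log2(64)) = 7^6 = 117649 multiplications
Savings: 117649 - 117649 = 0 multiplications

Standard: 117649 multiplications (49^3). Strassen: 117649 multiplications (7^6, after padding to 64x64). Strassen reduces 8 recursive multiplications to 7 at each level.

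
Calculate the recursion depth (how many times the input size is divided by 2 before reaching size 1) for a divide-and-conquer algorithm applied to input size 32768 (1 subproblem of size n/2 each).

For divide and conquer with division factor 2:

Problem sizes at each level:
Level 0: 32768
Level 1: 16384
Level 2: 8192
Level 3: 4096
Level 4: 2048
Level 5: 1024
Level 6: 512
Level 7: 256
Level 8: 128
Level 9: 64
Level 10: 32
Level 11: 16
Level 12: 8
Level 13: 4
Level 14: 2
Level 15: 1

The root is level 0 and the size-1 base case is level 15 (the tree spans levels 0 through 15, i.e. 16 levels counting the root), so the depth is the number of divisions: log_2(32768) = 15

The recursion tree depth is log_2(32768) = 15. At each level, the problem size is divided by 2, so it takes 15 divisions to reduce to a base case of size 1. The algorithm makes 1 recursive call at each level.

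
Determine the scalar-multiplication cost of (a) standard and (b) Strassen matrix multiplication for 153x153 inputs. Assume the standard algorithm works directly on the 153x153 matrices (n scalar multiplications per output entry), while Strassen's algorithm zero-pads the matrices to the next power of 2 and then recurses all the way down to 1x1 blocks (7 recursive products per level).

Matrix multiplication for 153x153 matrices:

Strassen's algorithm requires power-of-2 dimensions. Pad 153x153 to 256x256 (next power of 2).

Standard algorithm: 153^3 = 3581577 multiplications
Strassen's algorithm: 7^(log2(256)) = 7^8 = 5764801 multiplications
Difference: 3581577 - 5764801 = -2183224 (Strassen uses MORE here due to padding overhead — for small or just-over-power-of-2 n, padding can outweigh the per-level savings)

Standard: 3581577 multiplications (153^3). Strassen: 5764801 multiplications (7^8, after padding to 256x256). Strassen reduces 8 recursive multiplications to 7 at each level.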